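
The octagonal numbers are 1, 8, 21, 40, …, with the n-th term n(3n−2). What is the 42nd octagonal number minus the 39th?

723

42·(3·42 − 2) = 5208 and 39·(3·39 − 2) = 4485.
Difference: 5208 − 4485 = 723.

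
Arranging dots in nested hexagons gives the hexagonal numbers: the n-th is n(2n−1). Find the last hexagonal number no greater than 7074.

6903

Solve n(2n−1) ≤ 7074 for integer n.
n = 59 gives 6903 ≤ 7074, while n = 60 gives 7140 > 7074; so the answer is 6903.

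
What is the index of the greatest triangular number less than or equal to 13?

Solve n(n+1)/2 ≤ 13 for integer n.
n = 4 gives 10 ≤ 13, while n = 5 gives 15 > 13; so the answer is index 4.

4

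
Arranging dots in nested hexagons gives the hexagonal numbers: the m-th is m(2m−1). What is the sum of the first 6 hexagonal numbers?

Σ i(2i−1) = 2Σi² − Σi over i = 1..6.
Σi = 21 and Σi² = 91.
2·91 − 1·21 = 161.

161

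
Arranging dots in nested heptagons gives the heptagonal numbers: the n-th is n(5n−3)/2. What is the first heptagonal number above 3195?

3367

Solve n(5n−3)/2 > 3195 for integer n.
The largest n with value ≤ 3195 is 36 (since 3186 ≤ 3195 < 3367), so the first above is n = 37, value 3367.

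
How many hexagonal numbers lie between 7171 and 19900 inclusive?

40

The n-th hexagonal number is n(2n−1).
Smallest index with value ≥ 7171: n = 61 (giving 7381).
Largest index with value ≤ 19900: n = 100 (giving 19900).
Indices 61 through 100: 40 terms.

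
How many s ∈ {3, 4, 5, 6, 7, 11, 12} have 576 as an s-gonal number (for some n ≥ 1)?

s = 3: P(3, 33) = 561 and P(3, 34) = 595; 576 is not s-gonal.
s = 4: P(4, 24) = 576. ✓
s = 5: P(5, 19) = 532 and P(5, 20) = 590; 576 is not s-gonal.
s = 6: P(6, 17) = 561 and P(6, 18) = 630; 576 is not s-gonal.
s = 7: P(7, 15) = 540 and P(7, 16) = 616; 576 is not s-gonal.
s = 11: P(11, 11) = 506 and P(11, 12) = 606; 576 is not s-gonal.
s = 12: P(12, 11) = 561 and P(12, 12) = 672; 576 is not s-gonal.
Hits: s ∈ {4} → 1.

1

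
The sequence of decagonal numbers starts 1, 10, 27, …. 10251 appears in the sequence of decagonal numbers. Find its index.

51

Set n(4n−3) = 10251, giving 4n² − 3n − 10251 = 0.
So n = (3 + 405) / 8 = 408/8 = 51.
Check: 51·(4·51 − 3) = 10251. ✓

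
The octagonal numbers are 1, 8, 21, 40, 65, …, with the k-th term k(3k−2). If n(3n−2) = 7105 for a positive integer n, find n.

Set n(3n−2) = 7105, giving 3n² − 2n − 7105 = 0.
The discriminant is 4 + 12·7105 = 85264, and √85264 = 292.
So n = (2 + 292) / 6 = 294/6 = 49.

49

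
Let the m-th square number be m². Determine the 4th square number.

The 4th square number is n² with n = 4.
4² = 16.

16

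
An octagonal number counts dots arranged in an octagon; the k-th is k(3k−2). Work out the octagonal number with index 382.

The 382nd octagonal number is n(3n−2) with n = 382.
382·(3·382 − 2) = 382·1144 = 437008.

437008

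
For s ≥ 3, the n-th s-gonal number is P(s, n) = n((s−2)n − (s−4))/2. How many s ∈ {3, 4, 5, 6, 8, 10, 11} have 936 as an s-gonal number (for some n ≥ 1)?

1

s = 3: P(3, 42) = 903 and P(3, 43) = 946; 936 is not s-gonal.
s = 4: P(4, 30) = 900 and P(4, 31) = 961; 936 is not s-gonal.
s = 5: P(5, 25) = 925 and P(5, 26) = 1001; 936 is not s-gonal.
s = 6: P(6, 21) = 861 and P(6, 22) = 946; 936 is not s-gonal.
s = 8: P(8, 18) = 936. ✓
s = 10: P(10, 15) = 855 and P(10, 16) = 976; 936 is not s-gonal.
s = 11: P(11, 14) = 833 and P(11, 15) = 960; 936 is not s-gonal.
Hits: s ∈ {8} → 1.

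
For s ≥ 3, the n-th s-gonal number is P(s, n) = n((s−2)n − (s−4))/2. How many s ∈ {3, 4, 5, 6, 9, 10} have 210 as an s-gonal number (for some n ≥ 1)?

s = 3: P(3, 20) = 210. ✓
s = 4: P(4, 14) = 196 and P(4, 15) = 225; 210 is not s-gonal.
s = 5: P(5, 12) = 210. ✓
s = 6: P(6, 10) = 190 and P(6, 11) = 231; 210 is not s-gonal.
s = 9: P(9, 8) = 204 and P(9, 9) = 261; 210 is not s-gonal.
s = 10: P(10, 7) = 175 and P(10, 8) = 232; 210 is not s-gonal.
Hits: s ∈ {3, 5} → 2.

2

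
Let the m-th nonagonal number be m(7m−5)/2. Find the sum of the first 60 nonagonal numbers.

Σ i(7i−5)/2 = (7Σi² − 5Σi) / 2 over i = 1..60.
Σi = 1830 and Σi² = 73810.
(7·73810 − 5·1830) / 2 = 507520/2 = 253760.

253760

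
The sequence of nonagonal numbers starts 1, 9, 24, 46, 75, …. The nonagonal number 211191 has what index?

246

Set n(7n−5)/2 = 211191, giving 7n² − 5n − 422382 = 0.
The discriminant is 25 + 56·211191 = 11826721, and √11826721 = 3439.
So n = (5 + 3439) / 14 = 3444/14 = 246.
Check: 246·(7·246 − 5)/2 = 211191. ✓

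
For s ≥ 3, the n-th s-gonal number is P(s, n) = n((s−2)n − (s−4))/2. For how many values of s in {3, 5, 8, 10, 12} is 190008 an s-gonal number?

s = 3: P(3, 615) = 189420 and P(3, 616) = 190036; 190008 is not s-gonal.
s = 5: P(5, 356) = 189926 and P(5, 357) = 190995; 190008 is not s-gonal.
s = 8: P(8, 252) = 190008. ✓
s = 10: P(10, 218) = 189442 and P(10, 219) = 191187; 190008 is not s-gonal.
s = 12: P(12, 195) = 189345 and P(12, 196) = 191296; 190008 is not s-gonal.
Hits: s ∈ {8} → 1.

1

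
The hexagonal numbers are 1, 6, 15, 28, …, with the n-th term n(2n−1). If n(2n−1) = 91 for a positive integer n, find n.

7

Set n(2n−1) = 91, giving 2n² − n − 91 = 0.
The discriminant is 1 + 8·91 = 729, and √729 = 27.
So n = (1 + 27) / 4 = 28/4 = 7.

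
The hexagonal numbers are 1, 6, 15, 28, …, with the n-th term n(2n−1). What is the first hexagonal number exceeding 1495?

1540

Solve n(2n−1) > 1495 for integer n.
The largest n with value ≤ 1495 is 27 (since 1431 ≤ 1495 < 1540), so the first above is n = 28, value 1540.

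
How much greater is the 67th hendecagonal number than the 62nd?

2885

67·(9·67 − 7)/2 = 19966 and 62·(9·62 − 7)/2 = 17081.
Difference: 19966 − 17081 = 2885.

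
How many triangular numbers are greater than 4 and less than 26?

4

The n-th triangular number is n(n+1)/2.
Smallest index with value > 4: n = 3 (giving 6).
Largest index with value < 26: n = 6 (giving 21).
Indices 3 through 6: 4 terms.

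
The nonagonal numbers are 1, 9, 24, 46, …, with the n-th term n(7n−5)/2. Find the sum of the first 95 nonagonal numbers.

1004720

Σ i(7i−5)/2 = (7Σi² − 5Σi) / 2 over i = 1..95.
Σi = 4560 and Σi² = 290320.
(7·290320 − 5·4560) / 2 = 2009440/2 = 1004720.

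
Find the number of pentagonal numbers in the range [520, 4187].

35

The n-th pentagonal number is n(3n−1)/2.
Smallest index with value ≥ 520: n = 19 (giving 532).
Largest index with value ≤ 4187: n = 53 (giving 4187).
Indices 19 through 53: 35 terms.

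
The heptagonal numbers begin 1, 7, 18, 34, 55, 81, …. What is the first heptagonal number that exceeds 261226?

Solve n(5n−3)/2 > 261226 for integer n.
The largest n with value ≤ 261226 is 323 (since 260338 ≤ 261226 < 261954), so the first above is n = 324, value 261954.

261954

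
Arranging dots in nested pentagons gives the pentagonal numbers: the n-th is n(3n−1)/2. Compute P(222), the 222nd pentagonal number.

The 222nd pentagonal number is n(3n−1)/2 with n = 222.
222·(3·222 − 1)/2 = 222·665/2 = 73815.

73815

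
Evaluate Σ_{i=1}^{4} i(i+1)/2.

Σ i(i+1)/2 = (Σi² + Σi) / 2 over i = 1..4.
Σi = 10 and Σi² = 30.
(1·30 + 1·10) / 2 = 40/2 = 20.

20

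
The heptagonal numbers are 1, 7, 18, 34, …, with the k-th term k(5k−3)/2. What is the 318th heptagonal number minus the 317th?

1586

Consecutive heptagonal numbers differ by 5n − 4: here 5·318 − 4 = 1586.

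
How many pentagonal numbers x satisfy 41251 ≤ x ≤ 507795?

The n-th pentagonal number is n(3n−1)/2.
Smallest index with value ≥ 41251: n = 166 (giving 41251).
Largest index with value ≤ 507795: n = 582 (giving 507795).
Indices 166 through 582: 417 terms.

417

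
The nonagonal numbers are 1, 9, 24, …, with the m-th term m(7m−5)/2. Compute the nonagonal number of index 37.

4699

The 37th nonagonal number is n(7n−5)/2 with n = 37.
37·(7·37 − 5)/2 = 37·254/2 = 37·127 = 4699.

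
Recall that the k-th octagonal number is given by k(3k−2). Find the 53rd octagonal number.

The 53rd octagonal number is n(3n−2) with n = 53.
53·(3·53 − 2) = 53·157 = 8321.

8321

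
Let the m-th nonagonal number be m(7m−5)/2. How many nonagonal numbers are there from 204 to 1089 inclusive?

11

The n-th nonagonal number is n(7n−5)/2.
Smallest index with value ≥ 204: n = 8 (giving 204).
Largest index with value ≤ 1089: n = 18 (giving 1089).
Indices 8 through 18: 11 terms.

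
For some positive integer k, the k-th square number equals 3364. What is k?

We need n² = 3364, so n = √3364 = 58.

58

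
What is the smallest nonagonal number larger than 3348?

Solve n(7n−5)/2 > 3348 for integer n.
The largest n with value ≤ 3348 is 31 (since 3286 ≤ 3348 < 3504), so the first above is n = 32, value 3504.

3504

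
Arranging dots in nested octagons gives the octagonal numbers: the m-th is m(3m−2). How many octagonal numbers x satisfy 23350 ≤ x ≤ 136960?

126

The n-th octagonal number is n(3n−2).
Smallest index with value ≥ 23350: n = 89 (giving 23585).
Largest index with value ≤ 136960: n = 214 (giving 136960).
Indices 89 through 214: 126 terms.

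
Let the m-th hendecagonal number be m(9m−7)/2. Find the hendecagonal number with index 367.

The 367th hendecagonal number is n(9n−7)/2 with n = 367.
367·(9·367 − 7)/2 = 367·3296/2 = 367·1648 = 604816.

604816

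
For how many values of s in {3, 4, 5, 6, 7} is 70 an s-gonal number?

1

s = 3: P(3, 11) = 66 and P(3, 12) = 78; 70 is not s-gonal.
s = 4: P(4, 8) = 64 and P(4, 9) = 81; 70 is not s-gonal.
s = 5: P(5, 7) = 70. ✓
s = 6: P(6, 6) = 66 and P(6, 7) = 91; 70 is not s-gonal.
s = 7: P(7, 5) = 55 and P(7, 6) = 81; 70 is not s-gonal.
Hits: s ∈ {5} → 1.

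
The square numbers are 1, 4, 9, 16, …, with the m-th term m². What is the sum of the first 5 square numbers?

Σ_{i=1}^{5} i² = 5·6·11/6 = 55.

55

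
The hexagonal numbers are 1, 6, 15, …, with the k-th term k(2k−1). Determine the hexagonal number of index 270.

The 270th hexagonal number is n(2n−1) with n = 270.
270·(2·270 − 1) = 270·539 = 145530.

145530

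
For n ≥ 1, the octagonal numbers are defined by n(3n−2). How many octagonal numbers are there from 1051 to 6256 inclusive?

The n-th octagonal number is n(3n−2).
Smallest index with value ≥ 1051: n = 20 (giving 1160).
Largest index with value ≤ 6256: n = 46 (giving 6256).
Indices 20 through 46: 27 terms.

27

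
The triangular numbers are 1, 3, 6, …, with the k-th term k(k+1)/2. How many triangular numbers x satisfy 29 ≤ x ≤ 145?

9

The n-th triangular number is n(n+1)/2.
Smallest index with value ≥ 29: n = 8 (giving 36).
Largest index with value ≤ 145: n = 16 (giving 136).
Indices 8 through 16: 9 terms.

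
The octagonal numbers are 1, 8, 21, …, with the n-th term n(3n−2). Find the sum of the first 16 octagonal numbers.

Σ i(3i−2) = 3Σi² − 2Σi over i = 1..16.
Σi = 136 and Σi² = 1496.
3·1496 − 2·136 = 4216.

4216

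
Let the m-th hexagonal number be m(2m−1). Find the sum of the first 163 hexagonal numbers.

2900422

Σ i(2i−1) = 2Σi² − Σi over i = 1..163.
Σi = 13366 and Σi² = 1456894.
2·1456894 − 1·13366 = 2900422.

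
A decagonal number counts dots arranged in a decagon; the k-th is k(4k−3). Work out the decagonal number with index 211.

177451

The 211th decagonal number is n(4n−3) with n = 211.
211·(4·211 − 3) = 211·841 = 177451.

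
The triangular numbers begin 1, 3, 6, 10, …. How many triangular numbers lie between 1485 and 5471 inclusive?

The n-th triangular number is n(n+1)/2.
Smallest index with value ≥ 1485: n = 54 (giving 1485).
Largest index with value ≤ 5471: n = 104 (giving 5460).
Indices 54 through 104: 51 terms.

51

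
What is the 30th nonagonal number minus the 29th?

204

Consecutive nonagonal numbers differ by 7n − 6: here 7·30 − 6 = 204.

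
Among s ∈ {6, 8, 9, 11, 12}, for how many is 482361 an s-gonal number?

1

s = 6: P(6, 491) = 481671 and P(6, 492) = 483636; 482361 is not s-gonal.
s = 8: P(8, 401) = 481601 and P(8, 402) = 484008; 482361 is not s-gonal.
s = 9: P(9, 371) = 480816 and P(9, 372) = 483414; 482361 is not s-gonal.
s = 11: P(11, 327) = 480036 and P(11, 328) = 482980; 482361 is not s-gonal.
s = 12: P(12, 311) = 482361. ✓
Hits: s ∈ {12} → 1.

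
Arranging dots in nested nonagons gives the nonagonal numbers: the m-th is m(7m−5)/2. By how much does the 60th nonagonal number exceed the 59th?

Consecutive nonagonal numbers differ by 7n − 6: here 7·60 − 6 = 414.

414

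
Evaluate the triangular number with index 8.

The 8th triangular number is n(n+1)/2 with n = 8.
8·9/2 = 72/2 = 36.

36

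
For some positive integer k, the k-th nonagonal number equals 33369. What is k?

Set n(7n−5)/2 = 33369, giving 7n² − 5n − 66738 = 0.
The discriminant is 25 + 56·33369 = 1868689, and √1868689 = 1367.
So n = (5 + 1367) / 14 = 1372/14 = 98.

98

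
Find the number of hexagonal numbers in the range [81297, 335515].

208

The n-th hexagonal number is n(2n−1).
Smallest index with value ≥ 81297: n = 202 (giving 81406).
Largest index with value ≤ 335515: n = 409 (giving 334153).
Indices 202 through 409: 208 terms.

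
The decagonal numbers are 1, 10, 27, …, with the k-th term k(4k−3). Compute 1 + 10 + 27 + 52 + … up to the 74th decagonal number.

Σ i(4i−3) = 4Σi² − 3Σi over i = 1..74.
Σi = 2775 and Σi² = 137825.
4·137825 − 3·2775 = 542975.

542975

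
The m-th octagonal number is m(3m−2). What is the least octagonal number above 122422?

123221

Solve n(3n−2) > 122422 for integer n.
The largest n with value ≤ 122422 is 202 (since 122008 ≤ 122422 < 123221), so the first above is n = 203, value 123221.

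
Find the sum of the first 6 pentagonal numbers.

126

Σ i(3i−1)/2 = (3Σi² − Σi) / 2 over i = 1..6.
Σi = 21 and Σi² = 91.
(3·91 − 1·21) / 2 = 252/2 = 126.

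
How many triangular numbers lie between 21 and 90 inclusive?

The n-th triangular number is n(n+1)/2.
Smallest index with value ≥ 21: n = 6 (giving 21).
Largest index with value ≤ 90: n = 12 (giving 78).
Indices 6 through 12: 7 terms.

7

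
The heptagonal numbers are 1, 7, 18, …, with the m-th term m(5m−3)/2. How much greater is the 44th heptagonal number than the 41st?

44·(5·44 − 3)/2 = 4774 and 41·(5·41 − 3)/2 = 4141.
Difference: 4774 − 4141 = 633.

633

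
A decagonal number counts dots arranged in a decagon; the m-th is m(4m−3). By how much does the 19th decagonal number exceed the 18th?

Consecutive decagonal numbers differ by 8n − 7: here 8·19 − 7 = 145.

145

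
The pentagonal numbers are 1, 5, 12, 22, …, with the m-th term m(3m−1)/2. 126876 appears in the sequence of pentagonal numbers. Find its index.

291

Set n(3n−1)/2 = 126876, giving 3n² − n − 253752 = 0.
The discriminant is 1 + 24·126876 = 3045025, and √3045025 = 1745.
So n = (1 + 1745) / 6 = 1746/6 = 291.
Check: 291·(3·291 − 1)/2 = 126876. ✓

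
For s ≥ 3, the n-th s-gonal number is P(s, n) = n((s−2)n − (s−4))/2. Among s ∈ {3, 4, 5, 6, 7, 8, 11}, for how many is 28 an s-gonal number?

s = 3: P(3, 7) = 28. ✓
s = 4: P(4, 5) = 25 and P(4, 6) = 36; 28 is not s-gonal.
s = 5: P(5, 4) = 22 and P(5, 5) = 35; 28 is not s-gonal.
s = 6: P(6, 4) = 28. ✓
s = 7: P(7, 3) = 18 and P(7, 4) = 34; 28 is not s-gonal.
s = 8: P(8, 3) = 21 and P(8, 4) = 40; 28 is not s-gonal.
s = 11: P(11, 2) = 11 and P(11, 3) = 30; 28 is not s-gonal.
Hits: s ∈ {3, 6} → 2.

2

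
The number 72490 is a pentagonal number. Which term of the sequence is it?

220

Set n(3n−1)/2 = 72490, giving 3n² − n − 144980 = 0.
The discriminant is 1 + 24·72490 = 1739761, and √1739761 = 1319.
So n = (1 + 1319) / 6 = 1320/6 = 220.
Check: 220·(3·220 − 1)/2 = 72490. ✓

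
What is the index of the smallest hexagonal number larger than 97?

8

Solve n(2n−1) > 97 for integer n.
The largest n with value ≤ 97 is 7 (since 91 ≤ 97 < 120), so the first above is n = 8, value 120.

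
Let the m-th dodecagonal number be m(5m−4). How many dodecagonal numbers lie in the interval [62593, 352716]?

The n-th dodecagonal number is n(5n−4).
Smallest index with value ≥ 62593: n = 113 (giving 63393).
Largest index with value ≤ 352716: n = 266 (giving 352716).
Indices 113 through 266: 154 terms.

154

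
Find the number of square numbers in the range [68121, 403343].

375

The n-th square number is n².
Smallest index with value ≥ 68121: n = 261 (giving 68121).
Largest index with value ≤ 403343: n = 635 (giving 403225).
Indices 261 through 635: 375 terms.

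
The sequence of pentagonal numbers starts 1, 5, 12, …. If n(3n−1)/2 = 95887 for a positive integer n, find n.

253

Set n(3n−1)/2 = 95887, giving 3n² − n − 191774 = 0.
The discriminant is 1 + 24·95887 = 2301289, and √2301289 = 1517.
So n = (1 + 1517) / 6 = 1518/6 = 253.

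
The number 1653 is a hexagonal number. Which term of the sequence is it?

Set n(2n−1) = 1653, giving 2n² − n − 1653 = 0.
The discriminant is 1 + 8·1653 = 13225, and √13225 = 115.
So n = (1 + 115) / 4 = 116/4 = 29.

29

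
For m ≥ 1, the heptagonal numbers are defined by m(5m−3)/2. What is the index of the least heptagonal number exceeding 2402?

32

Solve n(5n−3)/2 > 2402 for integer n.
The largest n with value ≤ 2402 is 31 (since 2356 ≤ 2402 < 2512), so the first above is n = 32, value 2512.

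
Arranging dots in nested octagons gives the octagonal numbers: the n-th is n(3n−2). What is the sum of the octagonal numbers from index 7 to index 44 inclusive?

85899

Σ i(3i−2) = 3Σi² − 2Σi over i = 7..44.
Σi = 990 − 21 = 969 and Σi² = 29370 − 91 = 29279.
3·29279 − 2·969 = 85899.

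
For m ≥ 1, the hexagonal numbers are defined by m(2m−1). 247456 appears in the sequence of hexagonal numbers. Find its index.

352

Set n(2n−1) = 247456, giving 2n² − n − 247456 = 0.
The discriminant is 1 + 8·247456 = 1979649, and √1979649 = 1407.
So n = (1 + 1407) / 4 = 1408/4 = 352.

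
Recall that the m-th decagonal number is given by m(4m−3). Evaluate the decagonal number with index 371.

The 371st decagonal number is n(4n−3) with n = 371.
371·(4·371 − 3) = 371·1481 = 549451.

549451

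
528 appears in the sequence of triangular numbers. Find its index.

Set n(n+1)/2 = 528, giving n² + n − 1056 = 0.
The discriminant is 1 + 8·528 = 4225, and √4225 = 65.
So n = (-1 + 65) / 2 = 64/2 = 32.

32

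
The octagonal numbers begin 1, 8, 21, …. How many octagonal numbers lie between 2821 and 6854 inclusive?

The n-th octagonal number is n(3n−2).
Smallest index with value ≥ 2821: n = 31 (giving 2821).
Largest index with value ≤ 6854: n = 48 (giving 6816).
Indices 31 through 48: 18 terms.

18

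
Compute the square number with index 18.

324

The 18th square number is n² with n = 18.
18² = 324.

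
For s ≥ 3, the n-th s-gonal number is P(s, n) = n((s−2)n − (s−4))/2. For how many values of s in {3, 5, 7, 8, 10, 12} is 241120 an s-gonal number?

s = 3: P(3, 693) = 240471 and P(3, 694) = 241165; 241120 is not s-gonal.
s = 5: P(5, 401) = 241001 and P(5, 402) = 242205; 241120 is not s-gonal.
s = 7: P(7, 310) = 239785 and P(7, 311) = 241336; 241120 is not s-gonal.
s = 8: P(8, 283) = 239701 and P(8, 284) = 241400; 241120 is not s-gonal.
s = 10: P(10, 245) = 239365 and P(10, 246) = 241326; 241120 is not s-gonal.
s = 12: P(12, 220) = 241120. ✓
Hits: s ∈ {12} → 1.

1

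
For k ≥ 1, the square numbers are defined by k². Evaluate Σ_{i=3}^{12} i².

Σ_{i=3}^{12} i² = 650 − 5 = 645.

645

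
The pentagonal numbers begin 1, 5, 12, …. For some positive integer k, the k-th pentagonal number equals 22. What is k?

Set n(3n−1)/2 = 22, giving 3n² − n − 44 = 0.
So n = (1 + 23) / 6 = 24/6 = 4.

4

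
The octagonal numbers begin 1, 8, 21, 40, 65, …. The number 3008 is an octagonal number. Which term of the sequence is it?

32

Set n(3n−2) = 3008, giving 3n² − 2n − 3008 = 0.
So n = (2 + 190) / 6 = 192/6 = 32.
Check: 32·(3·32 − 2) = 3008. ✓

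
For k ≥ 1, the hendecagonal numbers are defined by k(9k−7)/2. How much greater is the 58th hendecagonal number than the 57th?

Consecutive hendecagonal numbers differ by 9n − 8: here 9·58 − 8 = 514.

514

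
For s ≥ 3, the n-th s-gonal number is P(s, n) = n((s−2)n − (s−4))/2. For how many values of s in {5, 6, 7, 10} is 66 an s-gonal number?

1

s = 5: P(5, 6) = 51 and P(5, 7) = 70; 66 is not s-gonal.
s = 6: P(6, 6) = 66. ✓
s = 7: P(7, 5) = 55 and P(7, 6) = 81; 66 is not s-gonal.
s = 10: P(10, 4) = 52 and P(10, 5) = 85; 66 is not s-gonal.
Hits: s ∈ {6} → 1.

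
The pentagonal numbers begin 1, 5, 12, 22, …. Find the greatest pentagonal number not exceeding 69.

Solve n(3n−1)/2 ≤ 69 for integer n.
n = 6 gives 51 ≤ 69, while n = 7 gives 70 > 69; so the answer is 51.

51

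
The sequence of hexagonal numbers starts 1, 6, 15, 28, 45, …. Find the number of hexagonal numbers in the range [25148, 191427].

The n-th hexagonal number is n(2n−1).
Smallest index with value ≥ 25148: n = 113 (giving 25425).
Largest index with value ≤ 191427: n = 309 (giving 190653).
Indices 113 through 309: 197 terms.

197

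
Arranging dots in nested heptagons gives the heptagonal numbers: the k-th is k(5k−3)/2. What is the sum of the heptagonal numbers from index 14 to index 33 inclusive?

Σ i(5i−3)/2 = (5Σi² − 3Σi) / 2 over i = 14..33.
Σi = 561 − 91 = 470 and Σi² = 12529 − 819 = 11710.
(5·11710 − 3·470) / 2 = 57140/2 = 28570.

28570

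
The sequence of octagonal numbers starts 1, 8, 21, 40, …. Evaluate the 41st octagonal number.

The 41st octagonal number is n(3n−2) with n = 41.
41·(3·41 − 2) = 41·121 = 4961.

4961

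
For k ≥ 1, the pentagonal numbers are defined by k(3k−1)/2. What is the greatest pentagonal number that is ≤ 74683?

Solve n(3n−1)/2 ≤ 74683 for integer n.
n = 223 gives 74482 ≤ 74683, while n = 224 gives 75152 > 74683; so the answer is 74482.

74482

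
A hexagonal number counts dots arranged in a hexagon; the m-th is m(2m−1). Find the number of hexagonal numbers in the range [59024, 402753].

277

The n-th hexagonal number is n(2n−1).
Smallest index with value ≥ 59024: n = 173 (giving 59685).
Largest index with value ≤ 402753: n = 449 (giving 402753).
Indices 173 through 449: 277 terms.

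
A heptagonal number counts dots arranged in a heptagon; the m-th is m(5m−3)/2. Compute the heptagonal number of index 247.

The 247th heptagonal number is n(5n−3)/2 with n = 247.
247·(5·247 − 3)/2 = 247·1232/2 = 247·616 = 152152.

152152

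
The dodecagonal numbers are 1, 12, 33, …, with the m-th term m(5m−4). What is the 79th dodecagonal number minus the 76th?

2313

79·(5·79 − 4) = 30889 and 76·(5·76 − 4) = 28576.
Difference: 30889 − 28576 = 2313.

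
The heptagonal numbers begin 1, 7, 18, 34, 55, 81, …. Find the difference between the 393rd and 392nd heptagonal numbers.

Consecutive heptagonal numbers differ by 5n − 4: here 5·393 − 4 = 1961.

1961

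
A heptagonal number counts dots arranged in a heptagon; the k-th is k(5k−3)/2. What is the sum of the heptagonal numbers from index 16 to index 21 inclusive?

Σ i(5i−3)/2 = (5Σi² − 3Σi) / 2 over i = 16..21.
Σi = 231 − 120 = 111 and Σi² = 3311 − 1240 = 2071.
(5·2071 − 3·111) / 2 = 10022/2 = 5011.

5011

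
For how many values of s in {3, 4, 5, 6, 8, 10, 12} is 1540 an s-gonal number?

3

s = 3: P(3, 55) = 1540. ✓
s = 4: P(4, 39) = 1521 and P(4, 40) = 1600; 1540 is not s-gonal.
s = 5: P(5, 32) = 1520 and P(5, 33) = 1617; 1540 is not s-gonal.
s = 6: P(6, 28) = 1540. ✓
s = 8: P(8, 22) = 1408 and P(8, 23) = 1541; 1540 is not s-gonal.
s = 10: P(10, 20) = 1540. ✓
s = 12: P(12, 17) = 1377 and P(12, 18) = 1548; 1540 is not s-gonal.
Hits: s ∈ {3, 6, 10} → 3.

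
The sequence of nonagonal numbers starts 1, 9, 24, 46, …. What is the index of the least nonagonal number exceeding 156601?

Solve n(7n−5)/2 > 156601 for integer n.
The largest n with value ≤ 156601 is 211 (since 155296 ≤ 156601 < 156774), so the first above is n = 212, value 156774.

212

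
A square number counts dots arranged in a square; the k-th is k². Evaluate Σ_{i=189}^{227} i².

Σ_{i=189}^{227} i² = 3924830 − 2232594 = 1692236.

1692236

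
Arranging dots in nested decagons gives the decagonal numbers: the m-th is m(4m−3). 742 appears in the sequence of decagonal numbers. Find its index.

14

Set n(4n−3) = 742, giving 4n² − 3n − 742 = 0.
The discriminant is 9 + 16·742 = 11881, and √11881 = 109.
So n = (3 + 109) / 8 = 112/8 = 14.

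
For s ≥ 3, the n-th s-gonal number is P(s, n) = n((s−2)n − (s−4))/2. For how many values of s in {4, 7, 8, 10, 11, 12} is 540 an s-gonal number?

2

s = 4: P(4, 23) = 529 and P(4, 24) = 576; 540 is not s-gonal.
s = 7: P(7, 15) = 540. ✓
s = 8: P(8, 13) = 481 and P(8, 14) = 560; 540 is not s-gonal.
s = 10: P(10, 12) = 540. ✓
s = 11: P(11, 11) = 506 and P(11, 12) = 606; 540 is not s-gonal.
s = 12: P(12, 10) = 460 and P(12, 11) = 561; 540 is not s-gonal.
Hits: s ∈ {7, 10} → 2.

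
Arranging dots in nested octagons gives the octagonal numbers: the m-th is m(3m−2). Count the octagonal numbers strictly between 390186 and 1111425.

248

The n-th octagonal number is n(3n−2).
Smallest index with value > 390186: n = 361 (giving 390241).
Largest index with value < 1111425: n = 608 (giving 1107776).
Indices 361 through 608: 248 terms.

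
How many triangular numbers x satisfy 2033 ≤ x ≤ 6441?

50

The n-th triangular number is n(n+1)/2.
Smallest index with value ≥ 2033: n = 64 (giving 2080).
Largest index with value ≤ 6441: n = 113 (giving 6441).
Indices 64 through 113: 50 terms.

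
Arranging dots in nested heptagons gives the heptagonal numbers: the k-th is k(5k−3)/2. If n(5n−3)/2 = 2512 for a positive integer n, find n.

32

Set n(5n−3)/2 = 2512, giving 5n² − 3n − 5024 = 0.
The discriminant is 9 + 40·2512 = 100489, and √100489 = 317.
So n = (3 + 317) / 10 = 320/10 = 32.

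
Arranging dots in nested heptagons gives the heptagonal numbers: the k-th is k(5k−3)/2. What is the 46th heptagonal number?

5221

46·(5·46 − 3)/2 = 46·227/2 = 5221.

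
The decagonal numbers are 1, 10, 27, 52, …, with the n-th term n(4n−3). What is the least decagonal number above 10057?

10251

Solve n(4n−3) > 10057 for integer n.
The largest n with value ≤ 10057 is 50 (since 9850 ≤ 10057 < 10251), so the first above is n = 51, value 10251.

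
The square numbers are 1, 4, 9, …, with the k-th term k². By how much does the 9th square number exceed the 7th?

32

9² = 81 and 7² = 49.
Difference: 81 − 49 = 32.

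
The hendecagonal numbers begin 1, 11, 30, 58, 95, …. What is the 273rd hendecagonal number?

The 273rd hendecagonal number is n(9n−7)/2 with n = 273.
273·(9·273 − 7)/2 = 273·2450/2 = 273·1225 = 334425.

334425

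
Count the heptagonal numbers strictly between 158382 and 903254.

The n-th heptagonal number is n(5n−3)/2.
Smallest index with value > 158382: n = 253 (giving 159643).
Largest index with value < 903254: n = 601 (giving 902101).
Indices 253 through 601: 349 terms.

349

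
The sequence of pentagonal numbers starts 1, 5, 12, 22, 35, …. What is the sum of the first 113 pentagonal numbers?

727833

Σ i(3i−1)/2 = (3Σi² − Σi) / 2 over i = 1..113.
Σi = 6441 and Σi² = 487369.
(3·487369 − 1·6441) / 2 = 1455666/2 = 727833.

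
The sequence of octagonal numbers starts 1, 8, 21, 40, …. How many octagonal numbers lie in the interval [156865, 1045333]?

362

The n-th octagonal number is n(3n−2).
Smallest index with value ≥ 156865: n = 229 (giving 156865).
Largest index with value ≤ 1045333: n = 590 (giving 1043120).
Indices 229 through 590: 362 terms.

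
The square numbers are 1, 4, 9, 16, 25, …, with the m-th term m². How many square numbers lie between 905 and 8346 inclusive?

The n-th square number is n².
Smallest index with value ≥ 905: n = 31 (giving 961).
Largest index with value ≤ 8346: n = 91 (giving 8281).
Indices 31 through 91: 61 terms.

61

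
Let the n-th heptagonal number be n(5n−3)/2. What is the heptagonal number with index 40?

40·(5·40 − 3)/2 = 40·197/2 = 3940.

3940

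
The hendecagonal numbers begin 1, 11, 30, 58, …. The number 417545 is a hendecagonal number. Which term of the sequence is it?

305

Set n(9n−7)/2 = 417545, giving 9n² − 7n − 835090 = 0.
The discriminant is 49 + 72·417545 = 30063289, and √30063289 = 5483.
So n = (7 + 5483) / 18 = 5490/18 = 305.
Check: 305·(9·305 − 7)/2 = 417545. ✓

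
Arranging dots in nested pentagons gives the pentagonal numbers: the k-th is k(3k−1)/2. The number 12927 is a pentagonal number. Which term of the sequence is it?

93

Set n(3n−1)/2 = 12927, giving 3n² − n − 25854 = 0.
So n = (1 + 557) / 6 = 558/6 = 93.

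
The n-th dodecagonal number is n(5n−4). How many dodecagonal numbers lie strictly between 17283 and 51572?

The n-th dodecagonal number is n(5n−4).
Smallest index with value > 17283: n = 60 (giving 17760).
Largest index with value < 51572: n = 101 (giving 50601).
Indices 60 through 101: 42 terms.

42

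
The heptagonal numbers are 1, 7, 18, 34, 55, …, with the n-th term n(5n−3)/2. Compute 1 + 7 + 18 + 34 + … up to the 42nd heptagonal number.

Σ i(5i−3)/2 = (5Σi² − 3Σi) / 2 over i = 1..42.
Σi = 903 and Σi² = 25585.
(5·25585 − 3·903) / 2 = 125216/2 = 62608.

62608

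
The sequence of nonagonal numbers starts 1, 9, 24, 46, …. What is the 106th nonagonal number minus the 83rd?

106·(7·106 − 5)/2 = 39061 and 83·(7·83 − 5)/2 = 23904.
Difference: 39061 − 23904 = 15157.

15157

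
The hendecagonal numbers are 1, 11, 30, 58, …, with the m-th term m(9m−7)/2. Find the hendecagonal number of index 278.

346805

The 278th hendecagonal number is n(9n−7)/2 with n = 278.
278·(9·278 − 7)/2 = 278·2495/2 = 346805.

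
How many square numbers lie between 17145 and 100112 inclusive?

The n-th square number is n².
Smallest index with value ≥ 17145: n = 131 (giving 17161).
Largest index with value ≤ 100112: n = 316 (giving 99856).
Indices 131 through 316: 186 terms.

186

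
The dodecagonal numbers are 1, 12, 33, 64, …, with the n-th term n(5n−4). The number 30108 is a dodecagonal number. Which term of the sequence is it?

Set n(5n−4) = 30108, giving 5n² − 4n − 30108 = 0.
The discriminant is 16 + 20·30108 = 602176, and √602176 = 776.
So n = (4 + 776) / 10 = 780/10 = 78.

78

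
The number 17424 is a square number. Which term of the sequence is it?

132

We need n² = 17424, so n = √17424 = 132.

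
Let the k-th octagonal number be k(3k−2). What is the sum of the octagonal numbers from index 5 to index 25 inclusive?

Σ i(3i−2) = 3Σi² − 2Σi over i = 5..25.
Σi = 325 − 10 = 315 and Σi² = 5525 − 30 = 5495.
3·5495 − 2·315 = 15855.

15855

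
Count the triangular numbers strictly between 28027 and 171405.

The n-th triangular number is n(n+1)/2.
Smallest index with value > 28027: n = 237 (giving 28203).
Largest index with value < 171405: n = 584 (giving 170820).
Indices 237 through 584: 348 terms.

348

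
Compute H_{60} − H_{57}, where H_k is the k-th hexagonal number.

699

60·(2·60 − 1) = 7140 and 57·(2·57 − 1) = 6441.
Difference: 7140 − 6441 = 699.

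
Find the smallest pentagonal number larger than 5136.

5192

Solve n(3n−1)/2 > 5136 for integer n.
The largest n with value ≤ 5136 is 58 (since 5017 ≤ 5136 < 5192), so the first above is n = 59, value 5192.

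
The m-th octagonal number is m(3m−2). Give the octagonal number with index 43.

The 43rd octagonal number is n(3n−2) with n = 43.
43·(3·43 − 2) = 43·127 = 5461.

5461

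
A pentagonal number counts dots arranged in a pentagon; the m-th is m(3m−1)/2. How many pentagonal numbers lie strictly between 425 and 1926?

The n-th pentagonal number is n(3n−1)/2.
Smallest index with value > 425: n = 18 (giving 477).
Largest index with value < 1926: n = 35 (giving 1820).
Indices 18 through 35: 18 terms.

18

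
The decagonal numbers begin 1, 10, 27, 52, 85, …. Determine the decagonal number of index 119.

The 119th decagonal number is n(4n−3) with n = 119.
119·(4·119 − 3) = 119·473 = 56287.

56287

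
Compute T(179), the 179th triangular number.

The 179th triangular number is n(n+1)/2 with n = 179.
179·180/2 = 32220/2 = 16110.

16110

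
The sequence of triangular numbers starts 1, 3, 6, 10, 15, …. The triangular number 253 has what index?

22

Set n(n+1)/2 = 253, giving n² + n − 506 = 0.
So n = (-1 + 45) / 2 = 44/2 = 22.
Check: 22·23/2 = 253. ✓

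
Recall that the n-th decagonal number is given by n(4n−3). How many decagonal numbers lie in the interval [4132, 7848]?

12

The n-th decagonal number is n(4n−3).
Smallest index with value ≥ 4132: n = 33 (giving 4257).
Largest index with value ≤ 7848: n = 44 (giving 7612).
Indices 33 through 44: 12 terms.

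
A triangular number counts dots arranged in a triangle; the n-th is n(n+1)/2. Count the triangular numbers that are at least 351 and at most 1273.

24

The n-th triangular number is n(n+1)/2.
Smallest index with value ≥ 351: n = 26 (giving 351).
Largest index with value ≤ 1273: n = 49 (giving 1225).
Indices 26 through 49: 24 terms.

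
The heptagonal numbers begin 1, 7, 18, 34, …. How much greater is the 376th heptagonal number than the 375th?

1876

Consecutive heptagonal numbers differ by 5n − 4: here 5·376 − 4 = 1876.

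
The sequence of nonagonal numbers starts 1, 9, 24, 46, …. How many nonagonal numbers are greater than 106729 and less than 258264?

The n-th nonagonal number is n(7n−5)/2.
Smallest index with value > 106729: n = 175 (giving 106750).
Largest index with value < 258264: n = 271 (giving 256366).
Indices 175 through 271: 97 terms.

97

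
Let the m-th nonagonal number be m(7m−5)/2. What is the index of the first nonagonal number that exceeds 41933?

110

Solve n(7n−5)/2 > 41933 for integer n.
The largest n with value ≤ 41933 is 109 (since 41311 ≤ 41933 < 42075), so the first above is n = 110, value 42075.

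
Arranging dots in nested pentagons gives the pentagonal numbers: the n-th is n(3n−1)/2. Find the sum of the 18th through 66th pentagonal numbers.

Σ i(3i−1)/2 = (3Σi² − Σi) / 2 over i = 18..66.
Σi = 2211 − 153 = 2058 and Σi² = 98021 − 1785 = 96236.
(3·96236 − 1·2058) / 2 = 286650/2 = 143325.

143325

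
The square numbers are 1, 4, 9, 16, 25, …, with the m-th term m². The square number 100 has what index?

10

We need n² = 100, so n = √100 = 10.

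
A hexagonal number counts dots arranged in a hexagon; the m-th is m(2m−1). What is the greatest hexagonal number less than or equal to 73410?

72771

Solve n(2n−1) ≤ 73410 for integer n.
n = 191 gives 72771 ≤ 73410, while n = 192 gives 73536 > 73410; so the answer is 72771.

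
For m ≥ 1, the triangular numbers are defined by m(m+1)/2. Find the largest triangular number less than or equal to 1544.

Solve n(n+1)/2 ≤ 1544 for integer n.
n = 55 gives 1540 ≤ 1544, while n = 56 gives 1596 > 1544; so the answer is 1540.

1540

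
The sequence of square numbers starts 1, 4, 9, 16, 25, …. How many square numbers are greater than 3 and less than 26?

The n-th square number is n².
Smallest index with value > 3: n = 2 (giving 4).
Largest index with value < 26: n = 5 (giving 25).
Indices 2 through 5: 4 terms.

4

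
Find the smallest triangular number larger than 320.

Solve n(n+1)/2 > 320 for integer n.
The largest n with value ≤ 320 is 24 (since 300 ≤ 320 < 325), so the first above is n = 25, value 325.

325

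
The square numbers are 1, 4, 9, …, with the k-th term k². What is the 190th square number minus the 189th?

379

n² − (n−1)² = 2n − 1, so 190² − 189² = 2·190 − 1 = 379.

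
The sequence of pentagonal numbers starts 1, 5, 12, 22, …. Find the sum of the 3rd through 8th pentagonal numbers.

282

Σ i(3i−1)/2 = (3Σi² − Σi) / 2 over i = 3..8.
Σi = 36 − 3 = 33 and Σi² = 204 − 5 = 199.
(3·199 − 1·33) / 2 = 564/2 = 282.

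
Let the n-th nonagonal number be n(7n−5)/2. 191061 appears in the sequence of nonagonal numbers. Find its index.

Set n(7n−5)/2 = 191061, giving 7n² − 5n − 382122 = 0.
The discriminant is 25 + 56·191061 = 10699441, and √10699441 = 3271.
So n = (5 + 3271) / 14 = 3276/14 = 234.

234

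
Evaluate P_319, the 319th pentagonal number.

319·(3·319 − 1)/2 = 319·956/2 = 319·478 = 152482.

152482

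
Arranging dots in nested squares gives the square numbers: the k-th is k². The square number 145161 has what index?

We need n² = 145161, so n = √145161 = 381.

381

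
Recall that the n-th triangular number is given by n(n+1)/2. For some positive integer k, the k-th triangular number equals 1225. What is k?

Set n(n+1)/2 = 1225, giving n² + n − 2450 = 0.
The discriminant is 1 + 8·1225 = 9801, and √9801 = 99.
So n = (-1 + 99) / 2 = 98/2 = 49.
Check: 49·50/2 = 1225. ✓

49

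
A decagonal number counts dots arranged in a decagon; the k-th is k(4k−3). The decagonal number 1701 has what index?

21

Set n(4n−3) = 1701, giving 4n² − 3n − 1701 = 0.
The discriminant is 9 + 16·1701 = 27225, and √27225 = 165.
So n = (3 + 165) / 8 = 168/8 = 21.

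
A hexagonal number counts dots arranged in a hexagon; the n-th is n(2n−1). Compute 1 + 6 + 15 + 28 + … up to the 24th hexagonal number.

9500

Σ i(2i−1) = 2Σi² − Σi over i = 1..24.
Σi = 300 and Σi² = 4900.
2·4900 − 1·300 = 9500.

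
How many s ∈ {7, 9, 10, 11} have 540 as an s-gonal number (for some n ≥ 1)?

2

s = 7: P(7, 15) = 540. ✓
s = 9: P(9, 12) = 474 and P(9, 13) = 559; 540 is not s-gonal.
s = 10: P(10, 12) = 540. ✓
s = 11: P(11, 11) = 506 and P(11, 12) = 606; 540 is not s-gonal.
Hits: s ∈ {7, 10} → 2.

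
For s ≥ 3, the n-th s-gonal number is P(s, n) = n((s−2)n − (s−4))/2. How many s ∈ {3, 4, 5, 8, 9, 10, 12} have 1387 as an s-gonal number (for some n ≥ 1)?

s = 3: P(3, 52) = 1378 and P(3, 53) = 1431; 1387 is not s-gonal.
s = 4: P(4, 37) = 1369 and P(4, 38) = 1444; 1387 is not s-gonal.
s = 5: P(5, 30) = 1335 and P(5, 31) = 1426; 1387 is not s-gonal.
s = 8: P(8, 21) = 1281 and P(8, 22) = 1408; 1387 is not s-gonal.
s = 9: P(9, 20) = 1350 and P(9, 21) = 1491; 1387 is not s-gonal.
s = 10: P(10, 19) = 1387. ✓
s = 12: P(12, 17) = 1377 and P(12, 18) = 1548; 1387 is not s-gonal.
Hits: s ∈ {10} → 1.

1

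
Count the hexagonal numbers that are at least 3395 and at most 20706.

61

The n-th hexagonal number is n(2n−1).
Smallest index with value ≥ 3395: n = 42 (giving 3486).
Largest index with value ≤ 20706: n = 102 (giving 20706).
Indices 42 through 102: 61 terms.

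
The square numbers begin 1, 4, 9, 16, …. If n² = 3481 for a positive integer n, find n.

We need n² = 3481, so n = √3481 = 59.

59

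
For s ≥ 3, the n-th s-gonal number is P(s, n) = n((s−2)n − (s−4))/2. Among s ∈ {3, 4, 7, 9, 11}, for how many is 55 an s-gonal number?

s = 3: P(3, 10) = 55. ✓
s = 4: P(4, 7) = 49 and P(4, 8) = 64; 55 is not s-gonal.
s = 7: P(7, 5) = 55. ✓
s = 9: P(9, 4) = 46 and P(9, 5) = 75; 55 is not s-gonal.
s = 11: P(11, 3) = 30 and P(11, 4) = 58; 55 is not s-gonal.
Hits: s ∈ {3, 7} → 2.

2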